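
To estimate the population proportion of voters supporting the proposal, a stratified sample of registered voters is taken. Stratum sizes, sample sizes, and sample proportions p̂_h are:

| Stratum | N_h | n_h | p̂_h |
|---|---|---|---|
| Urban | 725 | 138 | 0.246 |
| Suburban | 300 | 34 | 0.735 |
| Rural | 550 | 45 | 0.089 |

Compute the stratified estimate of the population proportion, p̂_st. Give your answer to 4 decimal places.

N = 1575; stratum weights W_h = N_h/N.
p̂_st = Σ W_h p̂_h = (725·0.246 + 300·0.735 + 550·0.089)/1575 = 0.28432

p̂_st ≈ 0.2843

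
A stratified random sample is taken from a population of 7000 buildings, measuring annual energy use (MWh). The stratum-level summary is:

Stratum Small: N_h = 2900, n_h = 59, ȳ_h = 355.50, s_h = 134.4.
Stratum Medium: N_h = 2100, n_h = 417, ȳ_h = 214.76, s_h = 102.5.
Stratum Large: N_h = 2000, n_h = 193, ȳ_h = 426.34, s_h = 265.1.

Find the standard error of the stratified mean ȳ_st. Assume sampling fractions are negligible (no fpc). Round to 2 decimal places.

V̂(ȳ_st) = Σ W_h² s_h²/n_h, with W_h = N_h/N and N = 7000:
  stratum Small: (2900/7000)²·134.4²/59 = 52.5468
  stratum Medium: (2100/7000)²·102.5²/417 = 2.26754
  stratum Large: (2000/7000)²·265.1²/193 = 29.7253
V̂(ȳ_st) = 84.5396
SE(ȳ_st) = √84.5396 = 9.19454

SE(ȳ_st) ≈ 9.19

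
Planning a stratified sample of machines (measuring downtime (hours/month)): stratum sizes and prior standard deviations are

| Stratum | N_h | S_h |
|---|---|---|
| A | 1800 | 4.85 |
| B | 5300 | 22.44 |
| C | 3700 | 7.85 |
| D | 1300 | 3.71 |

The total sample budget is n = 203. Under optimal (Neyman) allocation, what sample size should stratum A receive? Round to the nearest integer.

Neyman allocation: n_h = n · N_h S_h / Σ N_i S_i, with n = 203.
  stratum A: N_h·S_h = 1800·4.85 = 8730.00
  stratum B: N_h·S_h = 5300·22.44 = 118932.00
  stratum C: N_h·S_h = 3700·7.85 = 29045.00
  stratum D: N_h·S_h = 1300·3.71 = 4823.00
Σ N_h S_h = 161530.00
n for stratum A = 203·8730.00/161530.00 = 10.971 → 11

11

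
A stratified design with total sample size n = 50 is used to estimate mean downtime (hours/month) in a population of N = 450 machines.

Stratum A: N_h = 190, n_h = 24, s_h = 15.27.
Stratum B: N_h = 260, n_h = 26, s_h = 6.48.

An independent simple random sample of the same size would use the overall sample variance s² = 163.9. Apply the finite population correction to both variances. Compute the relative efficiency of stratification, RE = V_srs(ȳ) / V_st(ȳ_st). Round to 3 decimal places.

V̂(ȳ_st) = Σ W_h² (1 − n_h/N_h) s_h²/n_h, with W_h = N_h/N and N = 450:
  stratum A: (190/450)²·(1 − 24/190)·15.27²/24 = 1.51322
  stratum B: (260/450)²·(1 − 26/260)·6.48²/26 = 0.485222
V_st = 1.99845
V_srs = (1 − 50/450)·163.9/50 = 2.91378
Relative efficiency = V_srs / V_st = 2.91378/1.99845 = 1.4580

RE ≈ 1.458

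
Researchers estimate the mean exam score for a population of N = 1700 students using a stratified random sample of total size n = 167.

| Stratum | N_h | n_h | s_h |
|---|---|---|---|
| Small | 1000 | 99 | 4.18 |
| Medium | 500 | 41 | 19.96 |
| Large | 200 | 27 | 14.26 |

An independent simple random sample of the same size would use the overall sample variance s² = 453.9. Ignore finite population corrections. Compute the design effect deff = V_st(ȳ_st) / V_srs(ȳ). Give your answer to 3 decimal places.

V̂(ȳ_st) = Σ W_h² s_h²/n_h, with W_h = N_h/N and N = 1700:
  stratum Small: (1000/1700)²·4.18²/99 = 0.0610688
  stratum Medium: (500/1700)²·19.96²/41 = 0.840581
  stratum Large: (200/1700)²·14.26²/27 = 0.104241
V_st = 1.00589
V_srs = s²/n = 453.9/167 = 2.71796
deff = V_st / V_srs = 1.00589/2.71796 = 0.3701

deff ≈ 0.370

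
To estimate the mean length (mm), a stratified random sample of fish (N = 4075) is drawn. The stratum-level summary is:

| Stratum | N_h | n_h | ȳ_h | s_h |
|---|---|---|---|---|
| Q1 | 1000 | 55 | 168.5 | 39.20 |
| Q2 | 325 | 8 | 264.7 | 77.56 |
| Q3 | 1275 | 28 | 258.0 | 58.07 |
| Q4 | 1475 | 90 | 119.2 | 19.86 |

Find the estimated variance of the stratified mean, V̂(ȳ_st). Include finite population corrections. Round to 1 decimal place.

V̂(ȳ_st) ≈ 18.3

V̂(ȳ_st) = Σ W_h² (1 − n_h/N_h) s_h²/n_h, with W_h = N_h/N and N = 4075:
  stratum Q1: (1000/4075)²·(1 − 55/1000)·39.20²/55 = 1.58996
  stratum Q2: (325/4075)²·(1 − 8/325)·77.56²/8 = 4.66523
  stratum Q3: (1275/4075)²·(1 − 28/1275)·58.07²/28 = 11.531
  stratum Q4: (1475/4075)²·(1 − 90/1475)·19.86²/90 = 0.539141
V̂(ȳ_st) = 18.3253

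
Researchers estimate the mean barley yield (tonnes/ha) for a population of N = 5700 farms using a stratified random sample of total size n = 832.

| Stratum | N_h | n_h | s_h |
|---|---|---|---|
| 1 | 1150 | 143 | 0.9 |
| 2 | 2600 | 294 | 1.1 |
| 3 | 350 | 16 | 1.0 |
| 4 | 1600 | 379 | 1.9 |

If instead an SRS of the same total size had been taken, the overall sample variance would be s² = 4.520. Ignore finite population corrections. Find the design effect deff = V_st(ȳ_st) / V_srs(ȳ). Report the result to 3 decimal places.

V̂(ȳ_st) = Σ W_h² s_h²/n_h, with W_h = N_h/N and N = 5700:
  stratum 1: (1150/5700)²·0.9²/143 = 0.000230566
  stratum 2: (2600/5700)²·1.1²/294 = 0.000856318
  stratum 3: (350/5700)²·1.0²/16 = 0.000235649
  stratum 4: (1600/5700)²·1.9²/379 = 0.000750513
V_st = 0.00207305
V_srs = s²/n = 4.520/832 = 0.00543269
deff = V_st / V_srs = 0.00207305/0.00543269 = 0.3816

deff ≈ 0.382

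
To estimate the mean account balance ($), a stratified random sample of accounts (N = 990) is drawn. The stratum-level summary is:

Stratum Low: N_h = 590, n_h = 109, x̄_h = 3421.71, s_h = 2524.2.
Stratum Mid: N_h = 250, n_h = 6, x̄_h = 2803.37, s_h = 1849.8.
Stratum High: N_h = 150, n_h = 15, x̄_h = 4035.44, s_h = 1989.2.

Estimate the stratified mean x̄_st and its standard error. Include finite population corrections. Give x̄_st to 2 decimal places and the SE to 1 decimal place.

x̄_st = Σ W_h x̄_h = (590·3421.71 + 250·2803.37 + 150·4035.44)/990 = 3358.55293
V̂(x̄_st) = Σ W_h² (1 − n_h/N_h) s_h²/n_h, with W_h = N_h/N and N = 990:
  stratum Low: (590/990)²·(1 − 109/590)·2524.2²/109 = 16925.7
  stratum Mid: (250/990)²·(1 − 6/250)·1849.8²/6 = 35494.2
  stratum High: (150/990)²·(1 − 15/150)·1989.2²/15 = 5450.3
V̂(x̄_st) = 57870.3
SE(x̄_st) = √57870.3 = 240.562

x̄_st ≈ 3358.55, SE ≈ 240.6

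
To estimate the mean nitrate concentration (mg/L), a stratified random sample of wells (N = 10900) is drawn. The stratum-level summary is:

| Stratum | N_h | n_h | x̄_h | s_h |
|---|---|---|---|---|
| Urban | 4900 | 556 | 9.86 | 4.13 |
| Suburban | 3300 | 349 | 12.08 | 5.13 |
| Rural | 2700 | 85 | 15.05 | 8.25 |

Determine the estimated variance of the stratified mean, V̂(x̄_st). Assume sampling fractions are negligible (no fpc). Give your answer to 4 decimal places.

V̂(x̄_st) ≈ 0.0622

V̂(x̄_st) = Σ W_h² s_h²/n_h, with W_h = N_h/N and N = 10900:
  stratum Urban: (4900/10900)²·4.13²/556 = 0.00619961
  stratum Suburban: (3300/10900)²·5.13²/349 = 0.00691169
  stratum Rural: (2700/10900)²·8.25²/85 = 0.0491319
V̂(x̄_st) = 0.0622432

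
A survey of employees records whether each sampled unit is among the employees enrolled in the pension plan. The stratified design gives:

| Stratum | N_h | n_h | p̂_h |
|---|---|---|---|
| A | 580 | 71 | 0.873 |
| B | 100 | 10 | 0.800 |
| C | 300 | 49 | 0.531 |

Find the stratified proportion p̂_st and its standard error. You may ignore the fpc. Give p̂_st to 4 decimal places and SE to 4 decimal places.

N = 980; stratum weights W_h = N_h/N.
p̂_st = Σ W_h p̂_h = (580·0.873 + 100·0.800 + 300·0.531)/980 = 0.76086
V̂(p̂_st) = Σ W_h² p̂_h(1−p̂_h)/(n_h−1):
  stratum A: (580/980)²·0.873·0.127/70 = 0.000554784
  stratum B: (100/980)²·0.800·0.200/9 = 0.000185108
  stratum C: (300/980)²·0.531·0.469/48 = 0.000486202
V̂(p̂_st) = 0.00122609; SE = √V̂ = 0.0350156

p̂_st ≈ 0.7609, SE ≈ 0.0350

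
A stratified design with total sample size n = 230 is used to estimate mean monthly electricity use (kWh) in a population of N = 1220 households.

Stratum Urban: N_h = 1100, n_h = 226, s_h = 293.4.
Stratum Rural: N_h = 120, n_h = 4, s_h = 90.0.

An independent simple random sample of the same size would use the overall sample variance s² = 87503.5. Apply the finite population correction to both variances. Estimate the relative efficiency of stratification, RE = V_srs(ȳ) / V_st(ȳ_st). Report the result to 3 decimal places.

V̂(ȳ_st) = Σ W_h² (1 − n_h/N_h) s_h²/n_h, with W_h = N_h/N and N = 1220:
  stratum Urban: (1100/1220)²·(1 − 226/1100)·293.4²/226 = 246.035
  stratum Rural: (120/1220)²·(1 − 4/120)·90.0²/4 = 18.9385
V_st = 264.973
V_srs = (1 − 230/1220)·87503.5/230 = 308.726
Relative efficiency = V_srs / V_st = 308.726/264.973 = 1.1651

RE ≈ 1.165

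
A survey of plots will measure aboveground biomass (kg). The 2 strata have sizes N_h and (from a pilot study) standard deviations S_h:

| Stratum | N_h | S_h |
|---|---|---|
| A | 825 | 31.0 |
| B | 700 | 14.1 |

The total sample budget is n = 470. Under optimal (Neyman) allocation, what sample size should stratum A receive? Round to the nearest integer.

Neyman allocation: n_h = n · N_h S_h / Σ N_i S_i, with n = 470.
  stratum A: N_h·S_h = 825·31.0 = 25575.00
  stratum B: N_h·S_h = 700·14.1 = 9870.00
Σ N_h S_h = 35445.00
n for stratum A = 470·25575.00/35445.00 = 339.124 → 339

339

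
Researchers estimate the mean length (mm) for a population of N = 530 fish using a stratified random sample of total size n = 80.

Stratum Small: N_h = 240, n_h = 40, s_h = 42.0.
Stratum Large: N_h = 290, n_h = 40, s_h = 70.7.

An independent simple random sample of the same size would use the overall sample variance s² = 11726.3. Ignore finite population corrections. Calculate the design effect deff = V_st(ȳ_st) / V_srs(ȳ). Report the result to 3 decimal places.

deff ≈ 0.317

V̂(ȳ_st) = Σ W_h² s_h²/n_h, with W_h = N_h/N and N = 530:
  stratum Small: (240/530)²·42.0²/40 = 9.04293
  stratum Large: (290/530)²·70.7²/40 = 37.413
V_st = 46.456
V_srs = s²/n = 11726.3/80 = 146.579
deff = V_st / V_srs = 46.456/146.579 = 0.3169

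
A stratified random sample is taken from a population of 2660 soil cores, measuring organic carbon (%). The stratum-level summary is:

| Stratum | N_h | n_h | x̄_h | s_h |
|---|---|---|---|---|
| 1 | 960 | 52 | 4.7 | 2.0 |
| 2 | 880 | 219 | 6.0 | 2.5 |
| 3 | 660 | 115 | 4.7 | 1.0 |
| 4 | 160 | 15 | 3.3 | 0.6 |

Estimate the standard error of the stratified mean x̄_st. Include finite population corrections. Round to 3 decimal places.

SE(x̄_st) ≈ 0.111

V̂(x̄_st) = Σ W_h² (1 − n_h/N_h) s_h²/n_h, with W_h = N_h/N and N = 2660:
  stratum 1: (960/2660)²·(1 − 52/960)·2.0²/52 = 0.00947655
  stratum 2: (880/2660)²·(1 − 219/880)·2.5²/219 = 0.00234616
  stratum 3: (660/2660)²·(1 − 115/660)·1.0²/115 = 0.000442058
  stratum 4: (160/2660)²·(1 − 15/160)·0.6²/15 = 7.8693e-05
V̂(x̄_st) = 0.0123435
SE(x̄_st) = √0.0123435 = 0.111101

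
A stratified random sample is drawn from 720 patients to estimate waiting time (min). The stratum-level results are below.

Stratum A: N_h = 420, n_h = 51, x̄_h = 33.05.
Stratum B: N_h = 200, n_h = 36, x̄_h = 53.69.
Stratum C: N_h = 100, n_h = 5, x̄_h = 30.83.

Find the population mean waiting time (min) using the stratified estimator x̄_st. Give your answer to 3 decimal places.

x̄_st ≈ 38.475

N = Σ N_h = 720. Stratum weights W_h = N_h/N.
x̄_st = (420·33.05 + 200·53.69 + 100·30.83) / 720 = 38.47500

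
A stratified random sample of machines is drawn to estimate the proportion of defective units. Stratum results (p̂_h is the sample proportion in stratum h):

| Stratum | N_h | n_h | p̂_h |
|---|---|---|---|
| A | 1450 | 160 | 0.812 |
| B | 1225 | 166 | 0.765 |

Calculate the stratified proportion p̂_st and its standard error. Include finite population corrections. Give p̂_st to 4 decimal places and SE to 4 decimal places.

N = 2675; stratum weights W_h = N_h/N.
p̂_st = Σ W_h p̂_h = (1450·0.812 + 1225·0.765)/2675 = 0.79048
V̂(p̂_st) = Σ W_h² (1 − n_h/N_h) p̂_h(1−p̂_h)/(n_h−1):
  stratum A: (1450/2675)²·(1 − 160/1450)·0.812·0.188/159 = 0.000250973
  stratum B: (1225/2675)²·(1 − 166/1225)·0.765·0.235/165 = 0.000197529
V̂(p̂_st) = 0.000448501; SE = √V̂ = 0.0211779

p̂_st ≈ 0.7905, SE ≈ 0.0212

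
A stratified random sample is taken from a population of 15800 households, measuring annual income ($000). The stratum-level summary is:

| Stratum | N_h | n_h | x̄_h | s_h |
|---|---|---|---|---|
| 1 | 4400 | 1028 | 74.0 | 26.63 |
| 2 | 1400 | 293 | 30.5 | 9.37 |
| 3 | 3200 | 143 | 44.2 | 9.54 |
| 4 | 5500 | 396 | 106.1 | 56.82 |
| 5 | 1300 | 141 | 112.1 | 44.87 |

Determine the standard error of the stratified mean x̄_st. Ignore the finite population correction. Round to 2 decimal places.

V̂(x̄_st) = Σ W_h² s_h²/n_h, with W_h = N_h/N and N = 15800:
  stratum 1: (4400/15800)²·26.63²/1028 = 0.0534984
  stratum 2: (1400/15800)²·9.37²/293 = 0.00235263
  stratum 3: (3200/15800)²·9.54²/143 = 0.0261064
  stratum 4: (5500/15800)²·56.82²/396 = 0.987912
  stratum 5: (1300/15800)²·44.87²/141 = 0.0966642
V̂(x̄_st) = 1.16653
SE(x̄_st) = √1.16653 = 1.08006

SE(x̄_st) ≈ 1.08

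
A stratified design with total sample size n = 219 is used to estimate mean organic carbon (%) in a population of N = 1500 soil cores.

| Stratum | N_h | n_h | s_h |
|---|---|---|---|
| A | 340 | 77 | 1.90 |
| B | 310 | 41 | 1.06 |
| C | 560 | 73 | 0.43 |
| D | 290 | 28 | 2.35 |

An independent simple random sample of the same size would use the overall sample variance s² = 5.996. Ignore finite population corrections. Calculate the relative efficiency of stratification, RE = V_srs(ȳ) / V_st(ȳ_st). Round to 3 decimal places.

V̂(ȳ_st) = Σ W_h² s_h²/n_h, with W_h = N_h/N and N = 1500:
  stratum A: (340/1500)²·1.90²/77 = 0.00240875
  stratum B: (310/1500)²·1.06²/41 = 0.00117049
  stratum C: (560/1500)²·0.43²/73 = 0.000353027
  stratum D: (290/1500)²·2.35²/28 = 0.0073721
V_st = 0.0113044
V_srs = s²/n = 5.996/219 = 0.027379
Relative efficiency = V_srs / V_st = 0.027379/0.0113044 = 2.4220

RE ≈ 2.422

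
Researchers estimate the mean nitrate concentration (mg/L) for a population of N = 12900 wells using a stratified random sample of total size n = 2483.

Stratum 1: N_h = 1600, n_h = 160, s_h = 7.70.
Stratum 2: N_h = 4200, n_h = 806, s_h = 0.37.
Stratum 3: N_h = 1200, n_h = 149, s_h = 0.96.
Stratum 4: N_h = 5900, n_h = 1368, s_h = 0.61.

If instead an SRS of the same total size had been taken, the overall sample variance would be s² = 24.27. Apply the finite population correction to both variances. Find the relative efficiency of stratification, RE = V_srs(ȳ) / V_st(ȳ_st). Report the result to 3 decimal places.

V̂(ȳ_st) = Σ W_h² (1 − n_h/N_h) s_h²/n_h, with W_h = N_h/N and N = 12900:
  stratum 1: (1600/12900)²·(1 − 160/1600)·7.70²/160 = 0.00513056
  stratum 2: (4200/12900)²·(1 − 806/4200)·0.37²/806 = 1.45496e-05
  stratum 3: (1200/12900)²·(1 − 149/1200)·0.96²/149 = 4.68771e-05
  stratum 4: (5900/12900)²·(1 − 1368/5900)·0.61²/1368 = 4.37055e-05
V_st = 0.00523569
V_srs = (1 − 2483/12900)·24.27/2483 = 0.00789307
Relative efficiency = V_srs / V_st = 0.00789307/0.00523569 = 1.5076

RE ≈ 1.508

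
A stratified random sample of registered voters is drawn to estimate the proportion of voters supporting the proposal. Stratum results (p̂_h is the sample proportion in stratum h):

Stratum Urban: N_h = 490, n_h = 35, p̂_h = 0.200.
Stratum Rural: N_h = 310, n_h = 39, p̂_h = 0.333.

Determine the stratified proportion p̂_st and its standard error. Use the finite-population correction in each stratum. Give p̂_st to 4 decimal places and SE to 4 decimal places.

p̂_st ≈ 0.2515, SE ≈ 0.0491

N = 800; stratum weights W_h = N_h/N.
p̂_st = Σ W_h p̂_h = (490·0.200 + 310·0.333)/800 = 0.25154
V̂(p̂_st) = Σ W_h² (1 − n_h/N_h) p̂_h(1−p̂_h)/(n_h−1):
  stratum Urban: (490/800)²·(1 − 35/490)·0.200·0.800/34 = 0.00163934
  stratum Rural: (310/800)²·(1 − 39/310)·0.333·0.667/38 = 0.000767251
V̂(p̂_st) = 0.00240659; SE = √V̂ = 0.049057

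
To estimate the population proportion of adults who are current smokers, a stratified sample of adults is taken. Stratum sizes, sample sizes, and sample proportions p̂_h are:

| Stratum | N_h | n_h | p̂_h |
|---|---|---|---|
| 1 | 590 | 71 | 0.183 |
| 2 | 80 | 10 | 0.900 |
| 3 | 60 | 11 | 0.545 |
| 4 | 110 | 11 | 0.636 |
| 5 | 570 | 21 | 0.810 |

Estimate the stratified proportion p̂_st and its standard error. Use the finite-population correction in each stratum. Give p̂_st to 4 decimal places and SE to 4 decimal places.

N = 1410; stratum weights W_h = N_h/N.
p̂_st = Σ W_h p̂_h = (590·0.183 + 80·0.900 + 60·0.545 + 110·0.636 + 570·0.810)/1410 = 0.52789
V̂(p̂_st) = Σ W_h² (1 − n_h/N_h) p̂_h(1−p̂_h)/(n_h−1):
  stratum 1: (590/1410)²·(1 − 71/590)·0.183·0.817/70 = 0.00032897
  stratum 2: (80/1410)²·(1 − 10/80)·0.900·0.100/9 = 2.81676e-05
  stratum 3: (60/1410)²·(1 − 11/60)·0.545·0.455/10 = 3.66705e-05
  stratum 4: (110/1410)²·(1 − 11/110)·0.636·0.364/10 = 0.000126808
  stratum 5: (570/1410)²·(1 − 21/570)·0.810·0.190/20 = 0.0012112
V̂(p̂_st) = 0.00173182; SE = √V̂ = 0.0416152

p̂_st ≈ 0.5279, SE ≈ 0.0416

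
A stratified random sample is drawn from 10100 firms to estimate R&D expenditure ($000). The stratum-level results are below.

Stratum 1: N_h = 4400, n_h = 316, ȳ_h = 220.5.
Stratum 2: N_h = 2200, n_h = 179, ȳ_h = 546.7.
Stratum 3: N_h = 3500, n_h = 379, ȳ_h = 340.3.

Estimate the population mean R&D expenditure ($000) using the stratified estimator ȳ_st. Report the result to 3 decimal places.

N = Σ N_h = 10100. Stratum weights W_h = N_h/N.
ȳ_st = (4400·220.5 + 2200·546.7 + 3500·340.3) / 10100 = 333.06832

ȳ_st ≈ 333.068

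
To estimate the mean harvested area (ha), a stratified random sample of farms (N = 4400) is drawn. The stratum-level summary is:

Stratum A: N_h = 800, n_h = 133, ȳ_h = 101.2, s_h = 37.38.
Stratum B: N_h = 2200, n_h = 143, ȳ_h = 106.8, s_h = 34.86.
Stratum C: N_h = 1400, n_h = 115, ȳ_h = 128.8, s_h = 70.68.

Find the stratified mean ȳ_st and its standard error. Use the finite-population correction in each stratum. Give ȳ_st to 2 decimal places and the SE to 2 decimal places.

ȳ_st = Σ W_h ȳ_h = (800·101.2 + 2200·106.8 + 1400·128.8)/4400 = 112.78182
V̂(ȳ_st) = Σ W_h² (1 − n_h/N_h) s_h²/n_h, with W_h = N_h/N and N = 4400:
  stratum A: (800/4400)²·(1 − 133/800)·37.38²/133 = 0.289559
  stratum B: (2200/4400)²·(1 − 143/2200)·34.86²/143 = 1.98642
  stratum C: (1400/4400)²·(1 − 115/1400)·70.68²/115 = 4.03665
V̂(ȳ_st) = 6.31263
SE(ȳ_st) = √6.31263 = 2.51249

ȳ_st ≈ 112.78, SE ≈ 2.51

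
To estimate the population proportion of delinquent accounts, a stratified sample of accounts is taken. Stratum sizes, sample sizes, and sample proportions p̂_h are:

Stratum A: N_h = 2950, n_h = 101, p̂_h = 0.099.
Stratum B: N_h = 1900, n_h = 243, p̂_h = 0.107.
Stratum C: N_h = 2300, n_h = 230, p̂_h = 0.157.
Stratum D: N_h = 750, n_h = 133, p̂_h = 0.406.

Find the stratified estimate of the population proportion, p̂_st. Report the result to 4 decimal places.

p̂_st ≈ 0.1470

N = 7900; stratum weights W_h = N_h/N.
p̂_st = Σ W_h p̂_h = (2950·0.099 + 1900·0.107 + 2300·0.157 + 750·0.406)/7900 = 0.14696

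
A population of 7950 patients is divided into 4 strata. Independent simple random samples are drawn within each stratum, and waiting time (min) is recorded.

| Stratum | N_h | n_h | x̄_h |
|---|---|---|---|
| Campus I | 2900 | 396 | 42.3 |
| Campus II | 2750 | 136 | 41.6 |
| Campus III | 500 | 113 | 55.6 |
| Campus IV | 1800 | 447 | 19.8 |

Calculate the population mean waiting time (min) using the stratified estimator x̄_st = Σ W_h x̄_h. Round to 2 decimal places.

N = Σ N_h = 7950. Stratum weights W_h = N_h/N.
x̄_st = (2900·42.3 + 2750·41.6 + 500·55.6 + 1800·19.8) / 7950 = 37.8000

x̄_st ≈ 37.80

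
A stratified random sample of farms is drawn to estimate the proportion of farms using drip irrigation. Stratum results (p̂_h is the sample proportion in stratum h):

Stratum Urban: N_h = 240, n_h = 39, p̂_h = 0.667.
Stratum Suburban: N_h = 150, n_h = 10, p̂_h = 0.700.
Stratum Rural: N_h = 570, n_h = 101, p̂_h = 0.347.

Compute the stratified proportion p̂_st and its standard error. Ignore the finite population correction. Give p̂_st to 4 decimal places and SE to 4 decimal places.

N = 960; stratum weights W_h = N_h/N.
p̂_st = Σ W_h p̂_h = (240·0.667 + 150·0.700 + 570·0.347)/960 = 0.48216
V̂(p̂_st) = Σ W_h² p̂_h(1−p̂_h)/(n_h−1):
  stratum Urban: (240/960)²·0.667·0.333/38 = 0.000365314
  stratum Suburban: (150/960)²·0.700·0.300/9 = 0.000569661
  stratum Rural: (570/960)²·0.347·0.653/100 = 0.000798822
V̂(p̂_st) = 0.0017338; SE = √V̂ = 0.0416389

p̂_st ≈ 0.4822, SE ≈ 0.0416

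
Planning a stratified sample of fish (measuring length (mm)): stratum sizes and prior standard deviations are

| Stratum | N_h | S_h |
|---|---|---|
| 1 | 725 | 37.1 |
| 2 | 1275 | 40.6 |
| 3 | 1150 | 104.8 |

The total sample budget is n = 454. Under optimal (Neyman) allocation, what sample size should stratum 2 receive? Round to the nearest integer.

118

Neyman allocation: n_h = n · N_h S_h / Σ N_i S_i, with n = 454.
  stratum 1: N_h·S_h = 725·37.1 = 26897.50
  stratum 2: N_h·S_h = 1275·40.6 = 51765.00
  stratum 3: N_h·S_h = 1150·104.8 = 120520.00
Σ N_h S_h = 199182.50
n for stratum 2 = 454·51765.00/199182.50 = 117.989 → 118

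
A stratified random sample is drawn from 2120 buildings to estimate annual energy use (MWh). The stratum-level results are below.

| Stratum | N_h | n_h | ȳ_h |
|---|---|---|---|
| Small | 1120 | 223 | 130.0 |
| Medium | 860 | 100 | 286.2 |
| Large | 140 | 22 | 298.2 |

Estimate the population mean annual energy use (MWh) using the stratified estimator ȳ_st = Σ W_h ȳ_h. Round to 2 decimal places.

N = Σ N_h = 2120. Stratum weights W_h = N_h/N.
ȳ_st = (1120·130.0 + 860·286.2 + 140·298.2) / 2120 = 204.4717

ȳ_st ≈ 204.47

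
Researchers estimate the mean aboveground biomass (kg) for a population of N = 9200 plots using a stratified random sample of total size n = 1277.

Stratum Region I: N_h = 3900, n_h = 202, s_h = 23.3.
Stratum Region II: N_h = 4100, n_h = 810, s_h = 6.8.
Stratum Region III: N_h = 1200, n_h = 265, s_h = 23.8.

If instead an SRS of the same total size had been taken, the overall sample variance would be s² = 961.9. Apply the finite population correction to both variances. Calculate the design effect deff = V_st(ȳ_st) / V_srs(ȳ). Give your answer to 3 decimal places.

deff ≈ 0.764

V̂(ȳ_st) = Σ W_h² (1 − n_h/N_h) s_h²/n_h, with W_h = N_h/N and N = 9200:
  stratum Region I: (3900/9200)²·(1 − 202/3900)·23.3²/202 = 0.457948
  stratum Region II: (4100/9200)²·(1 − 810/4100)·6.8²/810 = 0.00909781
  stratum Region III: (1200/9200)²·(1 − 265/1200)·23.8²/265 = 0.0283351
V_st = 0.495381
V_srs = (1 − 1277/9200)·961.9/1277 = 0.648695
deff = V_st / V_srs = 0.495381/0.648695 = 0.7637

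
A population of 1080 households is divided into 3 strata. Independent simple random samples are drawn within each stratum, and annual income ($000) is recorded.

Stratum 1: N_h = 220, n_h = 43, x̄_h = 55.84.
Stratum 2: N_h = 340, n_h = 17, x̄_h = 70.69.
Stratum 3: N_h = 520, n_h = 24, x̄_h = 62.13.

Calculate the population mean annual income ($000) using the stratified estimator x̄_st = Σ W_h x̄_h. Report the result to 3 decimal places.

x̄_st ≈ 63.544

N = Σ N_h = 1080. Stratum weights W_h = N_h/N.
x̄_st = (220·55.84 + 340·70.69 + 520·62.13) / 1080 = 63.54352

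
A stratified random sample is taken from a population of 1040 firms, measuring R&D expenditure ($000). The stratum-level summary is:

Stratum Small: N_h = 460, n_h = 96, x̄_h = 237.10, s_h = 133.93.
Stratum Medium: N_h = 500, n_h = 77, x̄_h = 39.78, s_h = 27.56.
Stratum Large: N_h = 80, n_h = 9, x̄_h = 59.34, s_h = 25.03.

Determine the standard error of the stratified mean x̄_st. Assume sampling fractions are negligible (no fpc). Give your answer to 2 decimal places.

SE(x̄_st) ≈ 6.26

V̂(x̄_st) = Σ W_h² s_h²/n_h, with W_h = N_h/N and N = 1040:
  stratum Small: (460/1040)²·133.93²/96 = 36.5539
  stratum Medium: (500/1040)²·27.56²/77 = 2.28003
  stratum Large: (80/1040)²·25.03²/9 = 0.411901
V̂(x̄_st) = 39.2458
SE(x̄_st) = √39.2458 = 6.26465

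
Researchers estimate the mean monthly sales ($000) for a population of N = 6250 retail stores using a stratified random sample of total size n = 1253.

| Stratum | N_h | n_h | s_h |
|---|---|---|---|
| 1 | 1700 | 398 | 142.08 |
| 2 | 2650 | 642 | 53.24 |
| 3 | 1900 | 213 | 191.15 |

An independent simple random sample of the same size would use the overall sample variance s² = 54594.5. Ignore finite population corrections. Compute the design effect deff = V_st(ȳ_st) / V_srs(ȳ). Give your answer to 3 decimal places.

V̂(ȳ_st) = Σ W_h² s_h²/n_h, with W_h = N_h/N and N = 6250:
  stratum 1: (1700/6250)²·142.08²/398 = 3.7525
  stratum 2: (2650/6250)²·53.24²/642 = 0.79373
  stratum 3: (1900/6250)²·191.15²/213 = 15.8532
V_st = 20.3994
V_srs = s²/n = 54594.5/1253 = 43.571
deff = V_st / V_srs = 20.3994/43.571 = 0.4682

deff ≈ 0.468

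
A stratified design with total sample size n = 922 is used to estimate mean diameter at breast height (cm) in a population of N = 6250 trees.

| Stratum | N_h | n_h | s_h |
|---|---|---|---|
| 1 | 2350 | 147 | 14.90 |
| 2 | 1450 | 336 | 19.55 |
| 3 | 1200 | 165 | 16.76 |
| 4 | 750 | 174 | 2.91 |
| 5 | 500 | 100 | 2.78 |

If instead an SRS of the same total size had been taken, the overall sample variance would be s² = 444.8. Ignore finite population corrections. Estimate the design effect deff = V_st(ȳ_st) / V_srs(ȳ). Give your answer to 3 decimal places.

V̂(ȳ_st) = Σ W_h² s_h²/n_h, with W_h = N_h/N and N = 6250:
  stratum 1: (2350/6250)²·14.90²/147 = 0.213516
  stratum 2: (1450/6250)²·19.55²/336 = 0.0612252
  stratum 3: (1200/6250)²·16.76²/165 = 0.0627576
  stratum 4: (750/6250)²·2.91²/174 = 0.000700808
  stratum 5: (500/6250)²·2.78²/100 = 0.000494618
V_st = 0.338694
V_srs = s²/n = 444.8/922 = 0.48243
deff = V_st / V_srs = 0.338694/0.48243 = 0.7021

deff ≈ 0.702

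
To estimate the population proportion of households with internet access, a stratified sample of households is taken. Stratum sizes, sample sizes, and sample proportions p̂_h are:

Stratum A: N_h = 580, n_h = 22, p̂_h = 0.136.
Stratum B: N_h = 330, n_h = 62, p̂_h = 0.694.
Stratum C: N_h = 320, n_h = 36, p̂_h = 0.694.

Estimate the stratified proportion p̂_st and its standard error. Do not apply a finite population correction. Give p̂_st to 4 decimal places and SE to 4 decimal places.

N = 1230; stratum weights W_h = N_h/N.
p̂_st = Σ W_h p̂_h = (580·0.136 + 330·0.694 + 320·0.694)/1230 = 0.43088
V̂(p̂_st) = Σ W_h² p̂_h(1−p̂_h)/(n_h−1):
  stratum A: (580/1230)²·0.136·0.864/21 = 0.00124417
  stratum B: (330/1230)²·0.694·0.306/61 = 0.000250593
  stratum C: (320/1230)²·0.694·0.306/35 = 0.000410679
V̂(p̂_st) = 0.00190544; SE = √V̂ = 0.0436513

p̂_st ≈ 0.4309, SE ≈ 0.0437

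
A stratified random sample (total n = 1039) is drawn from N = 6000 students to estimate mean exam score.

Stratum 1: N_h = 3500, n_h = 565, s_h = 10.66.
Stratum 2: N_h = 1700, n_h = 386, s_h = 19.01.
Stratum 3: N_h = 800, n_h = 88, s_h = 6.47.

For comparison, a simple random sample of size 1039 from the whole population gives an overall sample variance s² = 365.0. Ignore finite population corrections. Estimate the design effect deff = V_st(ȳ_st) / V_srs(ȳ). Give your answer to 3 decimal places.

deff ≈ 0.433

V̂(ȳ_st) = Σ W_h² s_h²/n_h, with W_h = N_h/N and N = 6000:
  stratum 1: (3500/6000)²·10.66²/565 = 0.0684384
  stratum 2: (1700/6000)²·19.01²/386 = 0.0751575
  stratum 3: (800/6000)²·6.47²/88 = 0.00845675
V_st = 0.152053
V_srs = s²/n = 365.0/1039 = 0.351299
deff = V_st / V_srs = 0.152053/0.351299 = 0.4328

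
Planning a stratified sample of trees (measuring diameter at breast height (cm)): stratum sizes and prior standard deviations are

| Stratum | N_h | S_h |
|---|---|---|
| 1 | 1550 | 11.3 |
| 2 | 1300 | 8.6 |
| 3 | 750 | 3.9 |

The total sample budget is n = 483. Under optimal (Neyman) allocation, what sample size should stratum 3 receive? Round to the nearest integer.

45

Neyman allocation: n_h = n · N_h S_h / Σ N_i S_i, with n = 483.
  stratum 1: N_h·S_h = 1550·11.3 = 17515.00
  stratum 2: N_h·S_h = 1300·8.6 = 11180.00
  stratum 3: N_h·S_h = 750·3.9 = 2925.00
Σ N_h S_h = 31620.00
n for stratum 3 = 483·2925.00/31620.00 = 44.680 → 45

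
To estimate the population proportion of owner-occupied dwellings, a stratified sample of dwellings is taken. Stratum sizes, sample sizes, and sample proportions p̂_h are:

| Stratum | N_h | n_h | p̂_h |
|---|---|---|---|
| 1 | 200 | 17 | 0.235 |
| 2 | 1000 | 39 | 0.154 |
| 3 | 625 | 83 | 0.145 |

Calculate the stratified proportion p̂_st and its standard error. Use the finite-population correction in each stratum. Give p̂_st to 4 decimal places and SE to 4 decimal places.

N = 1825; stratum weights W_h = N_h/N.
p̂_st = Σ W_h p̂_h = (200·0.235 + 1000·0.154 + 625·0.145)/1825 = 0.15979
V̂(p̂_st) = Σ W_h² (1 − n_h/N_h) p̂_h(1−p̂_h)/(n_h−1):
  stratum 1: (200/1825)²·(1 − 17/200)·0.235·0.765/16 = 0.000123471
  stratum 2: (1000/1825)²·(1 − 39/1000)·0.154·0.846/38 = 0.000989248
  stratum 3: (625/1825)²·(1 − 83/625)·0.145·0.855/82 = 0.000153771
V̂(p̂_st) = 0.00126649; SE = √V̂ = 0.0355878

p̂_st ≈ 0.1598, SE ≈ 0.0356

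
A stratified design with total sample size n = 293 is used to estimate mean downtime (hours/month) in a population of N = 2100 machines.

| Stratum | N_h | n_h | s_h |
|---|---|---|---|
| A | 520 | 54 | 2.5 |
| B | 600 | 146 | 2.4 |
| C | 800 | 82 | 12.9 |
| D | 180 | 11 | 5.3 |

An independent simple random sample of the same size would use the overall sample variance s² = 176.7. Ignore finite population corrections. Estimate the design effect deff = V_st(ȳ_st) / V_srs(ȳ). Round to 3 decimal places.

V̂(ȳ_st) = Σ W_h² s_h²/n_h, with W_h = N_h/N and N = 2100:
  stratum A: (520/2100)²·2.5²/54 = 0.00709667
  stratum B: (600/2100)²·2.4²/146 = 0.00322058
  stratum C: (800/2100)²·12.9²/82 = 0.294515
  stratum D: (180/2100)²·5.3²/11 = 0.0187614
V_st = 0.323593
V_srs = s²/n = 176.7/293 = 0.603072
deff = V_st / V_srs = 0.323593/0.603072 = 0.5366

deff ≈ 0.537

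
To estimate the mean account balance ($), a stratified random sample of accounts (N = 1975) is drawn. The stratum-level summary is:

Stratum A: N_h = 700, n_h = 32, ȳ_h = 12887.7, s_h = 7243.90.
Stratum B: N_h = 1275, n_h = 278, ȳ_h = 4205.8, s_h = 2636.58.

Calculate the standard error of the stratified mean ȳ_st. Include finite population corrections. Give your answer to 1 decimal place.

V̂(ȳ_st) = Σ W_h² (1 − n_h/N_h) s_h²/n_h, with W_h = N_h/N and N = 1975:
  stratum A: (700/1975)²·(1 − 32/700)·7243.90²/32 = 196578
  stratum B: (1275/1975)²·(1 − 278/1275)·2636.58²/278 = 8149.07
V̂(ȳ_st) = 204727
SE(ȳ_st) = √204727 = 452.468

SE(ȳ_st) ≈ 452.5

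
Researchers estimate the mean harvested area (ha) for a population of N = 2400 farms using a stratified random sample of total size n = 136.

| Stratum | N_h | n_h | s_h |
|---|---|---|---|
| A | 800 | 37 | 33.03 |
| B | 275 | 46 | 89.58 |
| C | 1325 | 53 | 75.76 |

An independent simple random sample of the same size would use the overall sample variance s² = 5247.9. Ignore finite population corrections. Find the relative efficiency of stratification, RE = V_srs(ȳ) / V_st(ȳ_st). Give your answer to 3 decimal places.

V̂(ȳ_st) = Σ W_h² s_h²/n_h, with W_h = N_h/N and N = 2400:
  stratum A: (800/2400)²·33.03²/37 = 3.27622
  stratum B: (275/2400)²·89.58²/46 = 2.29038
  stratum C: (1325/2400)²·75.76²/53 = 33.0076
V_st = 38.5742
V_srs = s²/n = 5247.9/136 = 38.5875
Relative efficiency = V_srs / V_st = 38.5875/38.5742 = 1.0003

RE ≈ 1.000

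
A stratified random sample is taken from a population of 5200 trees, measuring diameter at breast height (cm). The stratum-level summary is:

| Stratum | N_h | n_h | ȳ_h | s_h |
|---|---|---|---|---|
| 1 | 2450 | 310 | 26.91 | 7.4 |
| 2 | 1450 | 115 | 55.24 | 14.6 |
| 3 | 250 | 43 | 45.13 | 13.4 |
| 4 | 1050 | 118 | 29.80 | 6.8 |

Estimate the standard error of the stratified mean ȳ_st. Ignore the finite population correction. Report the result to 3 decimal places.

SE(ȳ_st) ≈ 0.457

V̂(ȳ_st) = Σ W_h² s_h²/n_h, with W_h = N_h/N and N = 5200:
  stratum 1: (2450/5200)²·7.4²/310 = 0.0392127
  stratum 2: (1450/5200)²·14.6²/115 = 0.144124
  stratum 3: (250/5200)²·13.4²/43 = 0.00965194
  stratum 4: (1050/5200)²·6.8²/118 = 0.0159775
V̂(ȳ_st) = 0.208966
SE(ȳ_st) = √0.208966 = 0.457128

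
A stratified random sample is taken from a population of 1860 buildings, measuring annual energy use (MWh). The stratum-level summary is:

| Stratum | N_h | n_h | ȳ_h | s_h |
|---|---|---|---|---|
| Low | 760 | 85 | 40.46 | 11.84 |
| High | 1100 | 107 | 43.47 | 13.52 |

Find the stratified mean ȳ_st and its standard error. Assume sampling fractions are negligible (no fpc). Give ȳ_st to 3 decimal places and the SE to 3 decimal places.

ȳ_st ≈ 42.240, SE ≈ 0.934

ȳ_st = Σ W_h ȳ_h = (760·40.46 + 1100·43.47)/1860 = 42.24011
V̂(ȳ_st) = Σ W_h² s_h²/n_h, with W_h = N_h/N and N = 1860:
  stratum Low: (760/1860)²·11.84²/85 = 0.27535
  stratum High: (1100/1860)²·13.52²/107 = 0.597488
V̂(ȳ_st) = 0.872838
SE(ȳ_st) = √0.872838 = 0.934258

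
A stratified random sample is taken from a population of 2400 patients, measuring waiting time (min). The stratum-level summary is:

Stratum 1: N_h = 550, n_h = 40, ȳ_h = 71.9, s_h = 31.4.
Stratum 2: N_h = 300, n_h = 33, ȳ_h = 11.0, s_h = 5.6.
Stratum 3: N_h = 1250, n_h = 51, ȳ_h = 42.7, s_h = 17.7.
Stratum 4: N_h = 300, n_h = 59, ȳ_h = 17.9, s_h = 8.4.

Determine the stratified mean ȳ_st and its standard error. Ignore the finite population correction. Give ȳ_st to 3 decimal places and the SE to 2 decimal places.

ȳ_st = Σ W_h ȳ_h = (550·71.9 + 300·11.0 + 1250·42.7 + 300·17.9)/2400 = 42.32917
V̂(ȳ_st) = Σ W_h² s_h²/n_h, with W_h = N_h/N and N = 2400:
  stratum 1: (550/2400)²·31.4²/40 = 1.2945
  stratum 2: (300/2400)²·5.6²/33 = 0.0148485
  stratum 3: (1250/2400)²·17.7²/51 = 1.66638
  stratum 4: (300/2400)²·8.4²/59 = 0.0186864
V̂(ȳ_st) = 2.99441
SE(ȳ_st) = √2.99441 = 1.73044

ȳ_st ≈ 42.329, SE ≈ 1.73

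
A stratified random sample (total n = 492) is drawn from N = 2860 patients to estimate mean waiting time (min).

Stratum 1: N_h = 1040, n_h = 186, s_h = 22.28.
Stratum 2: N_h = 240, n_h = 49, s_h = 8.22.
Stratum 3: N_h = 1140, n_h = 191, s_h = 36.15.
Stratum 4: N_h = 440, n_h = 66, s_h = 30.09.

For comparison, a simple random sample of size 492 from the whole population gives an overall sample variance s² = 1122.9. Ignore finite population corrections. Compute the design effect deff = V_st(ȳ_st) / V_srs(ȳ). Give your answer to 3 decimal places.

deff ≈ 0.777

V̂(ȳ_st) = Σ W_h² s_h²/n_h, with W_h = N_h/N and N = 2860:
  stratum 1: (1040/2860)²·22.28²/186 = 0.3529
  stratum 2: (240/2860)²·8.22²/49 = 0.00971042
  stratum 3: (1140/2860)²·36.15²/191 = 1.08708
  stratum 4: (440/2860)²·30.09²/66 = 0.324694
V_st = 1.77438
V_srs = s²/n = 1122.9/492 = 2.28232
deff = V_st / V_srs = 1.77438/2.28232 = 0.7774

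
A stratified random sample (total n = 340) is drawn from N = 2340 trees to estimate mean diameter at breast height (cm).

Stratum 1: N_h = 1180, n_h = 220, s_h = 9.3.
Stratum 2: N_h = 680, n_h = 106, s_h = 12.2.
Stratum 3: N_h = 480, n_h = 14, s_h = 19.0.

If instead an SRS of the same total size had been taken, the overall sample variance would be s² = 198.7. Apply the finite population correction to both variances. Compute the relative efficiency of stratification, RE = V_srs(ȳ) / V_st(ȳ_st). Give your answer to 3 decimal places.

V̂(ȳ_st) = Σ W_h² (1 − n_h/N_h) s_h²/n_h, with W_h = N_h/N and N = 2340:
  stratum 1: (1180/2340)²·(1 − 220/1180)·9.3²/220 = 0.0813326
  stratum 2: (680/2340)²·(1 − 106/680)·12.2²/106 = 0.100093
  stratum 3: (480/2340)²·(1 − 14/480)·19.0²/14 = 1.05335
V_st = 1.23478
V_srs = (1 − 340/2340)·198.7/340 = 0.499497
Relative efficiency = V_srs / V_st = 0.499497/1.23478 = 0.4045

RE ≈ 0.405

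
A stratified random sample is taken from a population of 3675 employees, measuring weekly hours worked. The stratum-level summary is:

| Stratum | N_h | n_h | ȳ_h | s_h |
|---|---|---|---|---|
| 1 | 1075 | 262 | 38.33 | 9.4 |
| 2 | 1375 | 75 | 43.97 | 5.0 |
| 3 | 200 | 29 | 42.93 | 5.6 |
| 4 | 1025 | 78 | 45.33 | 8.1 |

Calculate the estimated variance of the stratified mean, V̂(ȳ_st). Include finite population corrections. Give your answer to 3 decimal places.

V̂(ȳ_st) = Σ W_h² (1 − n_h/N_h) s_h²/n_h, with W_h = N_h/N and N = 3675:
  stratum 1: (1075/3675)²·(1 − 262/1075)·9.4²/262 = 0.0218242
  stratum 2: (1375/3675)²·(1 − 75/1375)·5.0²/75 = 0.0441174
  stratum 3: (200/3675)²·(1 − 29/200)·5.6²/29 = 0.00273835
  stratum 4: (1025/3675)²·(1 − 78/1025)·8.1²/78 = 0.0604553
V̂(ȳ_st) = 0.129135

V̂(ȳ_st) ≈ 0.129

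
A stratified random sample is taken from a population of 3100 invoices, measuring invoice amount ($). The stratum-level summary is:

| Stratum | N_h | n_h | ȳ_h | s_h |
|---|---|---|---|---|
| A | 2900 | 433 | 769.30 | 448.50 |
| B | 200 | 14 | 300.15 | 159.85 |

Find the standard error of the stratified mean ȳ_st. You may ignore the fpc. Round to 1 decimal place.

SE(ȳ_st) ≈ 20.4

V̂(ȳ_st) = Σ W_h² s_h²/n_h, with W_h = N_h/N and N = 3100:
  stratum A: (2900/3100)²·448.50²/433 = 406.546
  stratum B: (200/3100)²·159.85²/14 = 7.59686
V̂(ȳ_st) = 414.143
SE(ȳ_st) = √414.143 = 20.3505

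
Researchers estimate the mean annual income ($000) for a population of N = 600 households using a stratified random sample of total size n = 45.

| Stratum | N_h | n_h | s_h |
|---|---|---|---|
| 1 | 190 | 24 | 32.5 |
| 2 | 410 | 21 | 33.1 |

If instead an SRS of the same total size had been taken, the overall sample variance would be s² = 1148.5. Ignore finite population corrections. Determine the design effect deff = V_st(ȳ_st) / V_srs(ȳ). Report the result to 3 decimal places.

deff ≈ 1.127

V̂(ȳ_st) = Σ W_h² s_h²/n_h, with W_h = N_h/N and N = 600:
  stratum 1: (190/600)²·32.5²/24 = 4.41327
  stratum 2: (410/600)²·33.1²/21 = 24.3614
V_st = 28.7746
V_srs = s²/n = 1148.5/45 = 25.5222
deff = V_st / V_srs = 28.7746/25.5222 = 1.1274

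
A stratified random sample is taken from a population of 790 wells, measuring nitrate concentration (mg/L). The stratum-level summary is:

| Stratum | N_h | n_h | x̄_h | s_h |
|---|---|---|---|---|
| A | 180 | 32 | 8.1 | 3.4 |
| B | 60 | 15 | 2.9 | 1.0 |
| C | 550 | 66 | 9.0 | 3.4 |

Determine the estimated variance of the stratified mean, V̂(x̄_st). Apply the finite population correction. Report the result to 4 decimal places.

V̂(x̄_st) ≈ 0.0904

V̂(x̄_st) = Σ W_h² (1 − n_h/N_h) s_h²/n_h, with W_h = N_h/N and N = 790:
  stratum A: (180/790)²·(1 − 32/180)·3.4²/32 = 0.0154201
  stratum B: (60/790)²·(1 − 15/60)·1.0²/15 = 0.000288415
  stratum C: (550/790)²·(1 − 66/550)·3.4²/66 = 0.0747081
V̂(x̄_st) = 0.0904167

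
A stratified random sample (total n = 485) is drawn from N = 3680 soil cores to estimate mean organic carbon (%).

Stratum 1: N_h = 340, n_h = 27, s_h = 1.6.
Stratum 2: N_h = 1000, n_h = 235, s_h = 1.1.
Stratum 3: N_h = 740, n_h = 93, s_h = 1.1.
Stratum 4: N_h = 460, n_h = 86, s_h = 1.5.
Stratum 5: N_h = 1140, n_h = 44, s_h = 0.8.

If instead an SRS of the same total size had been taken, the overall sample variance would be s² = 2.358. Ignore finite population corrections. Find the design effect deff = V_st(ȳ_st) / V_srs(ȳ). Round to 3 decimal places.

V̂(ȳ_st) = Σ W_h² s_h²/n_h, with W_h = N_h/N and N = 3680:
  stratum 1: (340/3680)²·1.6²/27 = 0.000809354
  stratum 2: (1000/3680)²·1.1²/235 = 0.000380209
  stratum 3: (740/3680)²·1.1²/93 = 0.000526102
  stratum 4: (460/3680)²·1.5²/86 = 0.000408794
  stratum 5: (1140/3680)²·0.8²/44 = 0.00139586
V_st = 0.00352032
V_srs = s²/n = 2.358/485 = 0.00486186
deff = V_st / V_srs = 0.00352032/0.00486186 = 0.7241

deff ≈ 0.724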